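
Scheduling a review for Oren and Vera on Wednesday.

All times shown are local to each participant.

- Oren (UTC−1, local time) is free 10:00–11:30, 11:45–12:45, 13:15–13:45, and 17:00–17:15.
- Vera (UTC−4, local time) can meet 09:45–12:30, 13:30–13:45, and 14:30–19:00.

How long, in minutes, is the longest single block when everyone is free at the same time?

Oren → UTC: 11:00–12:30, 12:45–13:45, 14:15–14:45, 18:00–18:15.
Vera → UTC: 13:45–16:30, 17:30–17:45, 18:30–23:00.
Oren ∩ Vera: 14:15–14:45.
Single common window of 30 minutes.

30 minutes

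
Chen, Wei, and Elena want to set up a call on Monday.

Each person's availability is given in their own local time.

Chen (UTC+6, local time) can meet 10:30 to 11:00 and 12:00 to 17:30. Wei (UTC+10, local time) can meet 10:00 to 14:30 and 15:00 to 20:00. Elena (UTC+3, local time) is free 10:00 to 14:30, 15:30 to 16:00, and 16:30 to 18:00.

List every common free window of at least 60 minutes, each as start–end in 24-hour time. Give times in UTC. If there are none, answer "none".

Chen → UTC: 04:30–05:00, 06:00–11:30.
Wei → UTC: 00:00–04:30, 05:00–10:00.
Elena → UTC: 07:00–11:30, 12:30–13:00, 13:30–15:00.
Chen ∩ Wei: 06:00–10:00.
Chen ∩ Wei ∩ Elena: 07:00–10:00.
Windows ≥ 60 min: 07:00–10:00.

07:00–10:00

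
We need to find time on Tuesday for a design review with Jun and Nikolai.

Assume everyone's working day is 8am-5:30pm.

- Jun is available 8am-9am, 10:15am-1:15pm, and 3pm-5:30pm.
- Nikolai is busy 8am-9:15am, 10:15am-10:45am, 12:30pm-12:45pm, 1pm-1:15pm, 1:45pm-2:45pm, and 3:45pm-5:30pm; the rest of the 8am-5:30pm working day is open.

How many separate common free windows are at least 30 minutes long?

Nikolai free within 08:00–17:30: 09:15–10:15, 10:45–12:30, 12:45–13:00, 13:15–13:45, 14:45–15:45.
Jun ∩ Nikolai: 10:45–12:30, 12:45–13:00, 15:00–15:45.
Windows ≥ 30 min: 10:45–12:30, 15:00–15:45.
That's 2 windows.

2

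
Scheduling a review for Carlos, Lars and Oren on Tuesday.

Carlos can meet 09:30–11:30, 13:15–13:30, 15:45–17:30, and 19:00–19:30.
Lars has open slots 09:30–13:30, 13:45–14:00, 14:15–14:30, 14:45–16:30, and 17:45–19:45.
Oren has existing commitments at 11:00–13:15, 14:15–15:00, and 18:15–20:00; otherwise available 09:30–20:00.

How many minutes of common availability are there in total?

150 minutes

Oren free within 09:30–20:00: 09:30–11:00, 13:15–14:15, 15:00–18:15.
Carlos ∩ Lars: 09:30–11:30, 13:15–13:30, 15:45–16:30, 19:00–19:30.
Carlos ∩ Lars ∩ Oren: 09:30–11:00, 13:15–13:30, 15:45–16:30.
Total common minutes: 90 + 15 + 45 = 150.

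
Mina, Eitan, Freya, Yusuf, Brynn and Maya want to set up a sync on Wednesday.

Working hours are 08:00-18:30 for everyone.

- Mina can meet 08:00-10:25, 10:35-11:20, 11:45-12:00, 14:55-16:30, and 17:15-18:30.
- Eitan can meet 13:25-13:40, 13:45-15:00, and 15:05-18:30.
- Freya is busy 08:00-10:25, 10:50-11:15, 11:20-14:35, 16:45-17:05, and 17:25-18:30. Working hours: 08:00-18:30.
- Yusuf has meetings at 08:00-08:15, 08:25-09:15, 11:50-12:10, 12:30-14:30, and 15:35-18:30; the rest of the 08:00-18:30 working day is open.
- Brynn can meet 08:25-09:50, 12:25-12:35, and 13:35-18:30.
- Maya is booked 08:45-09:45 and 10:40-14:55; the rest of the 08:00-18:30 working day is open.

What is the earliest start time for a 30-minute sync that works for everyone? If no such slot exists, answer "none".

Freya free within 08:00–18:30: 10:25–10:50, 11:15–11:20, 14:35–16:45, 17:05–17:25.
Yusuf free within 08:00–18:30: 08:15–08:25, 09:15–11:50, 12:10–12:30, 14:30–15:35.
Maya free within 08:00–18:30: 08:00–08:45, 09:45–10:40, 14:55–18:30.
Mina ∩ Eitan: 14:55–15:00, 15:05–16:30, 17:15–18:30.
Mina ∩ Eitan ∩ Freya: 14:55–15:00, 15:05–16:30, 17:15–17:25.
Mina ∩ Eitan ∩ Freya ∩ Yusuf: 14:55–15:00, 15:05–15:35.
Mina ∩ Eitan ∩ Freya ∩ Yusuf ∩ Brynn: 14:55–15:00, 15:05–15:35.
Mina ∩ Eitan ∩ Freya ∩ Yusuf ∩ Brynn ∩ Maya: 14:55–15:00, 15:05–15:35.
Windows ≥ 30 min: 15:05–15:35.
Earliest such window starts at 15:05.

15:05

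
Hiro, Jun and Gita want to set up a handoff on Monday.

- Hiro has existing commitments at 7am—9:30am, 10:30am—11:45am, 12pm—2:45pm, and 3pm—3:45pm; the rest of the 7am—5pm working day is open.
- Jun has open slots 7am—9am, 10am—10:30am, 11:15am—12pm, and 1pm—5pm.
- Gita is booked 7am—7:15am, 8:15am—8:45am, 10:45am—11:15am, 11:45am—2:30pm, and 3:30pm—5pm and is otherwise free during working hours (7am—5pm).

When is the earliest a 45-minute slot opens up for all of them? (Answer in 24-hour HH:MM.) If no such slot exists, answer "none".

Hiro free within 07:00–17:00: 09:30–10:30, 11:45–12:00, 14:45–15:00, 15:45–17:00.
Gita free within 07:00–17:00: 07:15–08:15, 08:45–10:45, 11:15–11:45, 14:30–15:30.
Hiro ∩ Jun: 10:00–10:30, 11:45–12:00, 14:45–15:00, 15:45–17:00.
Hiro ∩ Jun ∩ Gita: 10:00–10:30, 14:45–15:00.
Windows ≥ 45 min: (none).

none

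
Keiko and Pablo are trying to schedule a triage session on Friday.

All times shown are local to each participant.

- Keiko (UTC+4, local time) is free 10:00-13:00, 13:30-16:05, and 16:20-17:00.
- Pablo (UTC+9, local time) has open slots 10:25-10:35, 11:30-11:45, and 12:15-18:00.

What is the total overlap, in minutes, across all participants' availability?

Keiko → UTC: 06:00–09:00, 09:30–12:05, 12:20–13:00.
Pablo → UTC: 01:25–01:35, 02:30–02:45, 03:15–09:00.
Keiko ∩ Pablo: 06:00–09:00.
Total common minutes: 180.

180 minutes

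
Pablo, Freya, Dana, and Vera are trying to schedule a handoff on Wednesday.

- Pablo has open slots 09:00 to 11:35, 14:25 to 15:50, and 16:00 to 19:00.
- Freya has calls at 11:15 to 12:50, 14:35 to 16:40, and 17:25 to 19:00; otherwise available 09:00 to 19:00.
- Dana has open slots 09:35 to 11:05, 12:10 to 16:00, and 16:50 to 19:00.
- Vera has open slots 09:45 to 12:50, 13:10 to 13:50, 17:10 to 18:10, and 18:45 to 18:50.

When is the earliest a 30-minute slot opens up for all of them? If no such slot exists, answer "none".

Freya free within 09:00–19:00: 09:00–11:15, 12:50–14:35, 16:40–17:25.
Pablo ∩ Freya: 09:00–11:15, 14:25–14:35, 16:40–17:25.
Pablo ∩ Freya ∩ Dana: 09:35–11:05, 14:25–14:35, 16:50–17:25.
Pablo ∩ Freya ∩ Dana ∩ Vera: 09:45–11:05, 17:10–17:25.
Windows ≥ 30 min: 09:45–11:05.
Earliest such window starts at 09:45.

09:45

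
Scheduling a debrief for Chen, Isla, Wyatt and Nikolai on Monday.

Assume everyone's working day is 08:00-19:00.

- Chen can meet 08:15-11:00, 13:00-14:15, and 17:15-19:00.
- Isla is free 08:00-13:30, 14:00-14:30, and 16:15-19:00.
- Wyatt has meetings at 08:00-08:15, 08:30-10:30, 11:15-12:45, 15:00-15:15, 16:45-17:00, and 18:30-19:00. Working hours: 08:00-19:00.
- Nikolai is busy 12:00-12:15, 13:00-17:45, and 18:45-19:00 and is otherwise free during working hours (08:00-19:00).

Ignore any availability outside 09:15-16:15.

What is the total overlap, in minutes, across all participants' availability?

Wyatt free within 08:00–19:00: 08:15–08:30, 10:30–11:15, 12:45–15:00, 15:15–16:45, 17:00–18:30.
Nikolai free within 08:00–19:00: 08:00–12:00, 12:15–13:00, 17:45–18:45.
Chen ∩ Isla: 08:15–11:00, 13:00–13:30, 14:00–14:15, 17:15–19:00.
Chen ∩ Isla ∩ Wyatt: 08:15–08:30, 10:30–11:00, 13:00–13:30, 14:00–14:15, 17:15–18:30.
Chen ∩ Isla ∩ Wyatt ∩ Nikolai: 08:15–08:30, 10:30–11:00, 17:45–18:30.
Restricted to 09:15–16:15: 10:30–11:00.
Total common minutes: 30.

30 minutes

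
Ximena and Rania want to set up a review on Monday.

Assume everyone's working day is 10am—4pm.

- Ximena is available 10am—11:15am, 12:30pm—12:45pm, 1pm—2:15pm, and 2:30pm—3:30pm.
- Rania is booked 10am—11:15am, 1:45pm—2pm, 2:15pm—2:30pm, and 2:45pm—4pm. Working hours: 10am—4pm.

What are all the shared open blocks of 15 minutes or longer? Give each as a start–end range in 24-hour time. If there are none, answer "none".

Rania free within 10:00–16:00: 11:15–13:45, 14:00–14:15, 14:30–14:45.
Ximena ∩ Rania: 12:30–12:45, 13:00–13:45, 14:00–14:15, 14:30–14:45.
Windows ≥ 15 min: 12:30–12:45, 13:00–13:45, 14:00–14:15, 14:30–14:45.

12:30–12:45, 13:00–13:45, 14:00–14:15, 14:30–14:45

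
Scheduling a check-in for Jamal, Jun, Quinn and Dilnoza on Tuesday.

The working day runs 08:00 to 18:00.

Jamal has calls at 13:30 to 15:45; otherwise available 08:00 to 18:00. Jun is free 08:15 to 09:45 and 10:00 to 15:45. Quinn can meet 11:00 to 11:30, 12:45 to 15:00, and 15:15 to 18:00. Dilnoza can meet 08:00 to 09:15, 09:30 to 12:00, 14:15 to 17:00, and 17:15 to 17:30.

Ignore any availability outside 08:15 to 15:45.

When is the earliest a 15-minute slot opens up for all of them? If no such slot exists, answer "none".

11:00

Jamal free within 08:00–18:00: 08:00–13:30, 15:45–18:00.
Jamal ∩ Jun: 08:15–09:45, 10:00–13:30.
Jamal ∩ Jun ∩ Quinn: 11:00–11:30, 12:45–13:30.
Jamal ∩ Jun ∩ Quinn ∩ Dilnoza: 11:00–11:30.
Restricted to 08:15–15:45: 11:00–11:30.
Windows ≥ 15 min: 11:00–11:30.
Earliest such window starts at 11:00.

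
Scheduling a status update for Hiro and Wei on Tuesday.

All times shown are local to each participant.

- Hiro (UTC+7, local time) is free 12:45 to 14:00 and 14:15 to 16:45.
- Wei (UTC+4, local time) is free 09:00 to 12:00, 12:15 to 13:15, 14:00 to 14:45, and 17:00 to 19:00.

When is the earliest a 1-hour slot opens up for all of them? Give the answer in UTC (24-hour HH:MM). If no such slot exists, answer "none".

05:45

Hiro → UTC: 05:45–07:00, 07:15–09:45.
Wei → UTC: 05:00–08:00, 08:15–09:15, 10:00–10:45, 13:00–15:00.
Hiro ∩ Wei: 05:45–07:00, 07:15–08:00, 08:15–09:15.
Windows ≥ 60 min: 05:45–07:00, 08:15–09:15.
Earliest such window starts at 05:45.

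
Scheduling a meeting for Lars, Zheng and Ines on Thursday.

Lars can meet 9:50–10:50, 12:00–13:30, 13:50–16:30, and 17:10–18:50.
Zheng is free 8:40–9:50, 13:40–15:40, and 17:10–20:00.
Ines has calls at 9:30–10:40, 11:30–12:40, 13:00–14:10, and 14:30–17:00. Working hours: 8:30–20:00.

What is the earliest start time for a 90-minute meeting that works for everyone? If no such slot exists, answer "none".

17:10

Ines free within 08:30–20:00: 08:30–09:30, 10:40–11:30, 12:40–13:00, 14:10–14:30, 17:00–20:00.
Lars ∩ Zheng: 13:50–15:40, 17:10–18:50.
Lars ∩ Zheng ∩ Ines: 14:10–14:30, 17:10–18:50.
Windows ≥ 90 min: 17:10–18:50.
Earliest such window starts at 17:10.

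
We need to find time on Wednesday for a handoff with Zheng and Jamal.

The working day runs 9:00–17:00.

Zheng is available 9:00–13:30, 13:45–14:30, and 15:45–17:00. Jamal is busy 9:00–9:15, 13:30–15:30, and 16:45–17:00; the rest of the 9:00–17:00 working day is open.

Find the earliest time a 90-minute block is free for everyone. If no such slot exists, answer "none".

09:15

Jamal free within 09:00–17:00: 09:15–13:30, 15:30–16:45.
Zheng ∩ Jamal: 09:15–13:30, 15:45–16:45.
Windows ≥ 90 min: 09:15–13:30.
Earliest such window starts at 09:15.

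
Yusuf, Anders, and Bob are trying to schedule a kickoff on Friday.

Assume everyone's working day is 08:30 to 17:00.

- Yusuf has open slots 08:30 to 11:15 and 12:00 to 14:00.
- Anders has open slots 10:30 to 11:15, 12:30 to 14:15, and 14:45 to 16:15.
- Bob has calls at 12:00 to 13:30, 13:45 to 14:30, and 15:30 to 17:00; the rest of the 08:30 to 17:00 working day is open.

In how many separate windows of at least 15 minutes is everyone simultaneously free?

2

Bob free within 08:30–17:00: 08:30–12:00, 13:30–13:45, 14:30–15:30.
Yusuf ∩ Anders: 10:30–11:15, 12:30–14:00.
Yusuf ∩ Anders ∩ Bob: 10:30–11:15, 13:30–13:45.
Windows ≥ 15 min: 10:30–11:15, 13:30–13:45.
That's 2 windows.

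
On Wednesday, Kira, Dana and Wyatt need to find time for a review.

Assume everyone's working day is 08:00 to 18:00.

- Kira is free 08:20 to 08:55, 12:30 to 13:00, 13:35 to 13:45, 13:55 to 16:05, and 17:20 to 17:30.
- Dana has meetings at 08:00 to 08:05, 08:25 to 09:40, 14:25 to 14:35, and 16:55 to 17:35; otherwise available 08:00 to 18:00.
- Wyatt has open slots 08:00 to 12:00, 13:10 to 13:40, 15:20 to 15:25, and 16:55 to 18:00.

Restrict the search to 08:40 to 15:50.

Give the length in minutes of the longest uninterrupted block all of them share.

5 minutes

Dana free within 08:00–18:00: 08:05–08:25, 09:40–14:25, 14:35–16:55, 17:35–18:00.
Kira ∩ Dana: 08:20–08:25, 12:30–13:00, 13:35–13:45, 13:55–14:25, 14:35–16:05.
Kira ∩ Dana ∩ Wyatt: 08:20–08:25, 13:35–13:40, 15:20–15:25.
Restricted to 08:40–15:50: 13:35–13:40, 15:20–15:25.
Common window lengths: 5, 5 min; longest is 5.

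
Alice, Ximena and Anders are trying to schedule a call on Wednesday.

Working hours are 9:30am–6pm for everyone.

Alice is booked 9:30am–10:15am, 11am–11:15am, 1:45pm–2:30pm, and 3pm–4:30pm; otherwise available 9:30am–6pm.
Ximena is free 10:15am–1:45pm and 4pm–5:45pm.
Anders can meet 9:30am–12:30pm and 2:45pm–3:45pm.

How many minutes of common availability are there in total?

120 minutes

Alice free within 09:30–18:00: 10:15–11:00, 11:15–13:45, 14:30–15:00, 16:30–18:00.
Alice ∩ Ximena: 10:15–11:00, 11:15–13:45, 16:30–17:45.
Alice ∩ Ximena ∩ Anders: 10:15–11:00, 11:15–12:30.
Total common minutes: 45 + 75 = 120.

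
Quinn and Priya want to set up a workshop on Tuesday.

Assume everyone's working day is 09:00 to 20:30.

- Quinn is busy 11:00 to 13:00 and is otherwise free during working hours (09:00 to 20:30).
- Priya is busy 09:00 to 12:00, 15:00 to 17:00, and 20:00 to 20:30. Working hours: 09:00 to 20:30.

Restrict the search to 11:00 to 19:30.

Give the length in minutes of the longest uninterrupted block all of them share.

150 minutes

Quinn free within 09:00–20:30: 09:00–11:00, 13:00–20:30.
Priya free within 09:00–20:30: 12:00–15:00, 17:00–20:00.
Quinn ∩ Priya: 13:00–15:00, 17:00–20:00.
Restricted to 11:00–19:30: 13:00–15:00, 17:00–19:30.
Common window lengths: 120, 150 min; longest is 150.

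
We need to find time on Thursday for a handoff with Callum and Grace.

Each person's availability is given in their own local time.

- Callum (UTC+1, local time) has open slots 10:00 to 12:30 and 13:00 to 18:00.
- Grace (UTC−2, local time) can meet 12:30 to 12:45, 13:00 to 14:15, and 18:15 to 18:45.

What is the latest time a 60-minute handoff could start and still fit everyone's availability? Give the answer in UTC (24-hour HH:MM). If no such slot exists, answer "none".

15:15

Callum → UTC: 09:00–11:30, 12:00–17:00.
Grace → UTC: 14:30–14:45, 15:00–16:15, 20:15–20:45.
Callum ∩ Grace: 14:30–14:45, 15:00–16:15.
Windows ≥ 60 min: 15:00–16:15.
Latest start in the last window 15:00–16:15 is 16:15 − 60 min = 15:15.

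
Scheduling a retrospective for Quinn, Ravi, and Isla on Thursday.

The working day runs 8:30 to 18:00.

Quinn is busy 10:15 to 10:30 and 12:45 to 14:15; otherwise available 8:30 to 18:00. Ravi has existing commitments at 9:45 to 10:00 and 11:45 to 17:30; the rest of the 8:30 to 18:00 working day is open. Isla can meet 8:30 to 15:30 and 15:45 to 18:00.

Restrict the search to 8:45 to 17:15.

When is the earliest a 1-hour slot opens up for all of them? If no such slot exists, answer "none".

Quinn free within 08:30–18:00: 08:30–10:15, 10:30–12:45, 14:15–18:00.
Ravi free within 08:30–18:00: 08:30–09:45, 10:00–11:45, 17:30–18:00.
Quinn ∩ Ravi: 08:30–09:45, 10:00–10:15, 10:30–11:45, 17:30–18:00.
Quinn ∩ Ravi ∩ Isla: 08:30–09:45, 10:00–10:15, 10:30–11:45, 17:30–18:00.
Restricted to 08:45–17:15: 08:45–09:45, 10:00–10:15, 10:30–11:45.
Windows ≥ 60 min: 08:45–09:45, 10:30–11:45.
Earliest such window starts at 08:45.

08:45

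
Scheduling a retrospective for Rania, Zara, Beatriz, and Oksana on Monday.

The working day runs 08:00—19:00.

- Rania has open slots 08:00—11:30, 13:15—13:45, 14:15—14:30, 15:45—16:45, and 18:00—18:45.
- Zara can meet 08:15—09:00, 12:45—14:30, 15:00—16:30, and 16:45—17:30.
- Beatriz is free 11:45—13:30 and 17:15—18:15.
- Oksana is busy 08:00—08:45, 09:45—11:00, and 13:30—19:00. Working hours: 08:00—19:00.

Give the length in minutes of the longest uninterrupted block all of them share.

Oksana free within 08:00–19:00: 08:45–09:45, 11:00–13:30.
Rania ∩ Zara: 08:15–09:00, 13:15–13:45, 14:15–14:30, 15:45–16:30.
Rania ∩ Zara ∩ Beatriz: 13:15–13:30.
Rania ∩ Zara ∩ Beatriz ∩ Oksana: 13:15–13:30.
Single common window of 15 minutes.

15 minutes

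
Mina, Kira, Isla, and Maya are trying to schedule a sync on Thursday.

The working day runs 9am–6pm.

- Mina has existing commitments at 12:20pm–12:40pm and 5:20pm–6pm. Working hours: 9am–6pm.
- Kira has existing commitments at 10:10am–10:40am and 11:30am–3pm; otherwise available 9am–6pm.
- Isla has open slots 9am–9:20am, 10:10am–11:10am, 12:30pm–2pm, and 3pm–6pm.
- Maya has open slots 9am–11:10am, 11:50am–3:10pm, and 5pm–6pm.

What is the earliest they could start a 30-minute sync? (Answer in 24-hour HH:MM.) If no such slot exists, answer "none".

Mina free within 09:00–18:00: 09:00–12:20, 12:40–17:20.
Kira free within 09:00–18:00: 09:00–10:10, 10:40–11:30, 15:00–18:00.
Mina ∩ Kira: 09:00–10:10, 10:40–11:30, 15:00–17:20.
Mina ∩ Kira ∩ Isla: 09:00–09:20, 10:40–11:10, 15:00–17:20.
Mina ∩ Kira ∩ Isla ∩ Maya: 09:00–09:20, 10:40–11:10, 15:00–15:10, 17:00–17:20.
Windows ≥ 30 min: 10:40–11:10.
Earliest such window starts at 10:40.

10:40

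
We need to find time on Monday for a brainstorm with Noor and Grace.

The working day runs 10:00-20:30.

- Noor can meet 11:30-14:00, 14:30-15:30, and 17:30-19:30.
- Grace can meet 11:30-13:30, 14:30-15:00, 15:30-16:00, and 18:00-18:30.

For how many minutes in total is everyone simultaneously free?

Noor ∩ Grace: 11:30–13:30, 14:30–15:00, 18:00–18:30.
Total common minutes: 120 + 30 + 30 = 180.

180 minutes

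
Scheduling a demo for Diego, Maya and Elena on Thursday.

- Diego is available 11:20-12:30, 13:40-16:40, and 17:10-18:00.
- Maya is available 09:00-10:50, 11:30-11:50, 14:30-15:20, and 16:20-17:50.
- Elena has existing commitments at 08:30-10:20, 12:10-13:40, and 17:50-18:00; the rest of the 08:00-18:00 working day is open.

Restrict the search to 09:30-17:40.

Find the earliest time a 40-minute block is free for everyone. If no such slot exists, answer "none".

14:30

Elena free within 08:00–18:00: 08:00–08:30, 10:20–12:10, 13:40–17:50.
Diego ∩ Maya: 11:30–11:50, 14:30–15:20, 16:20–16:40, 17:10–17:50.
Diego ∩ Maya ∩ Elena: 11:30–11:50, 14:30–15:20, 16:20–16:40, 17:10–17:50.
Restricted to 09:30–17:40: 11:30–11:50, 14:30–15:20, 16:20–16:40, 17:10–17:40.
Windows ≥ 40 min: 14:30–15:20.
Earliest such window starts at 14:30.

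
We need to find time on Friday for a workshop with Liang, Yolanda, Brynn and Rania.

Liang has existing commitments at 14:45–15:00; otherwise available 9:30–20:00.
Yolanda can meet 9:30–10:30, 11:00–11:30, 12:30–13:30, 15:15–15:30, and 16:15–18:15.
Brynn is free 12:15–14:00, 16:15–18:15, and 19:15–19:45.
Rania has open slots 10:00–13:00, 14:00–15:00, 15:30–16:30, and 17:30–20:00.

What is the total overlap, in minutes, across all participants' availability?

Liang free within 09:30–20:00: 09:30–14:45, 15:00–20:00.
Liang ∩ Yolanda: 09:30–10:30, 11:00–11:30, 12:30–13:30, 15:15–15:30, 16:15–18:15.
Liang ∩ Yolanda ∩ Brynn: 12:30–13:30, 16:15–18:15.
Liang ∩ Yolanda ∩ Brynn ∩ Rania: 12:30–13:00, 16:15–16:30, 17:30–18:15.
Total common minutes: 30 + 15 + 45 = 90.

90 minutes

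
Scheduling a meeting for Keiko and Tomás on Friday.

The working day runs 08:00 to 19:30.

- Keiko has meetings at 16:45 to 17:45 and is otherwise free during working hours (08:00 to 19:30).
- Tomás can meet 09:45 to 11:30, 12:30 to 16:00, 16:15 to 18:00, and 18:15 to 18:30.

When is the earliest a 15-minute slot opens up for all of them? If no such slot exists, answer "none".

09:45

Keiko free within 08:00–19:30: 08:00–16:45, 17:45–19:30.
Keiko ∩ Tomás: 09:45–11:30, 12:30–16:00, 16:15–16:45, 17:45–18:00, 18:15–18:30.
Windows ≥ 15 min: 09:45–11:30, 12:30–16:00, 16:15–16:45, 17:45–18:00, 18:15–18:30.
Earliest such window starts at 09:45.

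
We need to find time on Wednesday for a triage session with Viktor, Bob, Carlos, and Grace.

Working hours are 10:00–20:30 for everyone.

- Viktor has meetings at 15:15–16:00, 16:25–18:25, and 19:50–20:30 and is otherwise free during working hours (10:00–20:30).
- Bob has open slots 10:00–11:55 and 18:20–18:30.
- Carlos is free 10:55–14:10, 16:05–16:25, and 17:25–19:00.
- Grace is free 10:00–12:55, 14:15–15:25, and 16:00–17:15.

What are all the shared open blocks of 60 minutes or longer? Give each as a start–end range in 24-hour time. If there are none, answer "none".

Viktor free within 10:00–20:30: 10:00–15:15, 16:00–16:25, 18:25–19:50.
Viktor ∩ Bob: 10:00–11:55, 18:25–18:30.
Viktor ∩ Bob ∩ Carlos: 10:55–11:55, 18:25–18:30.
Viktor ∩ Bob ∩ Carlos ∩ Grace: 10:55–11:55.
Windows ≥ 60 min: 10:55–11:55.

10:55–11:55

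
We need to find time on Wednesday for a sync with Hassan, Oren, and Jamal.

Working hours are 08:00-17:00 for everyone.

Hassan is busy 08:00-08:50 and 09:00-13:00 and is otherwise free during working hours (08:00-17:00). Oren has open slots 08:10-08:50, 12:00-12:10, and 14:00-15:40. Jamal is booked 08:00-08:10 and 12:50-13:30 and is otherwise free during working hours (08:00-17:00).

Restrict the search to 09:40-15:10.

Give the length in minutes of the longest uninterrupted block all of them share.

70 minutes

Hassan free within 08:00–17:00: 08:50–09:00, 13:00–17:00.
Jamal free within 08:00–17:00: 08:10–12:50, 13:30–17:00.
Hassan ∩ Oren: 14:00–15:40.
Hassan ∩ Oren ∩ Jamal: 14:00–15:40.
Restricted to 09:40–15:10: 14:00–15:10.
Single common window of 70 minutes.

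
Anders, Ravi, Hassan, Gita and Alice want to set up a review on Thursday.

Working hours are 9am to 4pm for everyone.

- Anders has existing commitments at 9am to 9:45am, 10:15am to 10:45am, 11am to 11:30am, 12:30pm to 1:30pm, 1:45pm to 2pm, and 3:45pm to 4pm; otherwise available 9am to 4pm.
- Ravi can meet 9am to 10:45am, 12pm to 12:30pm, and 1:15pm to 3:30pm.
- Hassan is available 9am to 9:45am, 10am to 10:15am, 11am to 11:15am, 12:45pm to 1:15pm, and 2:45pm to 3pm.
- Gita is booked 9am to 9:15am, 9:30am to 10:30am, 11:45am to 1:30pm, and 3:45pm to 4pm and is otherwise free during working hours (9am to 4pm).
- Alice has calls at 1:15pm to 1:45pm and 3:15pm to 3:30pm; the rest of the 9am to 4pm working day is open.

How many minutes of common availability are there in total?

15 minutes

Anders free within 09:00–16:00: 09:45–10:15, 10:45–11:00, 11:30–12:30, 13:30–13:45, 14:00–15:45.
Gita free within 09:00–16:00: 09:15–09:30, 10:30–11:45, 13:30–15:45.
Alice free within 09:00–16:00: 09:00–13:15, 13:45–15:15, 15:30–16:00.
Anders ∩ Ravi: 09:45–10:15, 12:00–12:30, 13:30–13:45, 14:00–15:30.
Anders ∩ Ravi ∩ Hassan: 10:00–10:15, 14:45–15:00.
Anders ∩ Ravi ∩ Hassan ∩ Gita: 14:45–15:00.
Anders ∩ Ravi ∩ Hassan ∩ Gita ∩ Alice: 14:45–15:00.
Total common minutes: 15.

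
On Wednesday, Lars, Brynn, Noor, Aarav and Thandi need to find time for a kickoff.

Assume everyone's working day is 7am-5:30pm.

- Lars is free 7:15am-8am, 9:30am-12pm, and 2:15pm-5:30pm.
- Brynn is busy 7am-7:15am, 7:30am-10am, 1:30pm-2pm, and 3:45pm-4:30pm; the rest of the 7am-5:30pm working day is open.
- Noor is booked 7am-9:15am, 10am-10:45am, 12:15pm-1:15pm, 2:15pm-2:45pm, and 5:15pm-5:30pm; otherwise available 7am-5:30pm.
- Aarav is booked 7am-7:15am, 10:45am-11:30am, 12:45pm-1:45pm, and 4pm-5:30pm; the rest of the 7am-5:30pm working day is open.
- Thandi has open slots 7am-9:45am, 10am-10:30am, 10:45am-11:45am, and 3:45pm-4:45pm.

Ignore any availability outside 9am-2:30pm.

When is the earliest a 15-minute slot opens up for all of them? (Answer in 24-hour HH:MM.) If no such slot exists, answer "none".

11:30

Brynn free within 07:00–17:30: 07:15–07:30, 10:00–13:30, 14:00–15:45, 16:30–17:30.
Noor free within 07:00–17:30: 09:15–10:00, 10:45–12:15, 13:15–14:15, 14:45–17:15.
Aarav free within 07:00–17:30: 07:15–10:45, 11:30–12:45, 13:45–16:00.
Lars ∩ Brynn: 07:15–07:30, 10:00–12:00, 14:15–15:45, 16:30–17:30.
Lars ∩ Brynn ∩ Noor: 10:45–12:00, 14:45–15:45, 16:30–17:15.
Lars ∩ Brynn ∩ Noor ∩ Aarav: 11:30–12:00, 14:45–15:45.
Lars ∩ Brynn ∩ Noor ∩ Aarav ∩ Thandi: 11:30–11:45.
Restricted to 09:00–14:30: 11:30–11:45.
Windows ≥ 15 min: 11:30–11:45.
Earliest such window starts at 11:30.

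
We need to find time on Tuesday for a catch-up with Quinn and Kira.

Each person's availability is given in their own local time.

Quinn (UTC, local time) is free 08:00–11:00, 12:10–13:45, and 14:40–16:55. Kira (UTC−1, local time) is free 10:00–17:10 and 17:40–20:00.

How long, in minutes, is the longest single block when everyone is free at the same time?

Quinn → UTC: 08:00–11:00, 12:10–13:45, 14:40–16:55.
Kira → UTC: 11:00–18:10, 18:40–21:00.
Quinn ∩ Kira: 12:10–13:45, 14:40–16:55.
Common window lengths: 95, 135 min; longest is 135.

135 minutes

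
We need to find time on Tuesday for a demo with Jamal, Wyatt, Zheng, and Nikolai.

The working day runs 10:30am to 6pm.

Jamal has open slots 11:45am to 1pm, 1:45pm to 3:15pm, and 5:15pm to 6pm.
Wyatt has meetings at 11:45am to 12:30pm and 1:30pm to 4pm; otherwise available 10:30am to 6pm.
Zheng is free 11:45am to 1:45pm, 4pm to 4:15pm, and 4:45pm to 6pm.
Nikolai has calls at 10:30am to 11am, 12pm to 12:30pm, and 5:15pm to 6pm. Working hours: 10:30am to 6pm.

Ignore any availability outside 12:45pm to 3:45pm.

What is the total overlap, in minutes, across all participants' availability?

15 minutes

Wyatt free within 10:30–18:00: 10:30–11:45, 12:30–13:30, 16:00–18:00.
Nikolai free within 10:30–18:00: 11:00–12:00, 12:30–17:15.
Jamal ∩ Wyatt: 12:30–13:00, 17:15–18:00.
Jamal ∩ Wyatt ∩ Zheng: 12:30–13:00, 17:15–18:00.
Jamal ∩ Wyatt ∩ Zheng ∩ Nikolai: 12:30–13:00.
Restricted to 12:45–15:45: 12:45–13:00.
Total common minutes: 15.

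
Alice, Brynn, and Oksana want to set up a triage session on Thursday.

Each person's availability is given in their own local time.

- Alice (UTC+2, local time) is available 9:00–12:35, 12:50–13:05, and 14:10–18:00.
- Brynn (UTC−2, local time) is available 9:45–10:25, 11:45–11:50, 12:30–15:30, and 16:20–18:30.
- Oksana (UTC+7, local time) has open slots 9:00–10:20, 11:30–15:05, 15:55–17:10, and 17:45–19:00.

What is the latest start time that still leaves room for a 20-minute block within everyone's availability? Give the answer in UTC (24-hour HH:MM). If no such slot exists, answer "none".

Alice → UTC: 07:00–10:35, 10:50–11:05, 12:10–16:00.
Brynn → UTC: 11:45–12:25, 13:45–13:50, 14:30–17:30, 18:20–20:30.
Oksana → UTC: 02:00–03:20, 04:30–08:05, 08:55–10:10, 10:45–12:00.
Alice ∩ Brynn: 12:10–12:25, 13:45–13:50, 14:30–16:00.
Alice ∩ Brynn ∩ Oksana: (none).
Windows ≥ 20 min: (none).

none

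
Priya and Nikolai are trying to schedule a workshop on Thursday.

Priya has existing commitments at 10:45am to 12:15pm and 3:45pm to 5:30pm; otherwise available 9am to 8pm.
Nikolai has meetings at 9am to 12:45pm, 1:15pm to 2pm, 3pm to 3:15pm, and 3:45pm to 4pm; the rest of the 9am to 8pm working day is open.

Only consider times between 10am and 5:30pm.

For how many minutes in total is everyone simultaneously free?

120 minutes

Priya free within 09:00–20:00: 09:00–10:45, 12:15–15:45, 17:30–20:00.
Nikolai free within 09:00–20:00: 12:45–13:15, 14:00–15:00, 15:15–15:45, 16:00–20:00.
Priya ∩ Nikolai: 12:45–13:15, 14:00–15:00, 15:15–15:45, 17:30–20:00.
Restricted to 10:00–17:30: 12:45–13:15, 14:00–15:00, 15:15–15:45.
Total common minutes: 30 + 60 + 30 = 120.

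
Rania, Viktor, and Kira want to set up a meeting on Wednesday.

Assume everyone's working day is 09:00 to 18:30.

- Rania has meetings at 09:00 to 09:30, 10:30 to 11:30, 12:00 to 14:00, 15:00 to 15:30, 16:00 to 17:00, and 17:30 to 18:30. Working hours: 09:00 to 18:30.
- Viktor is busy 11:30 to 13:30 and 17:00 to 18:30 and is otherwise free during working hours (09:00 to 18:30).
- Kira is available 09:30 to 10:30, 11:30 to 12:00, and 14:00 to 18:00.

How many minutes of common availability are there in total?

Rania free within 09:00–18:30: 09:30–10:30, 11:30–12:00, 14:00–15:00, 15:30–16:00, 17:00–17:30.
Viktor free within 09:00–18:30: 09:00–11:30, 13:30–17:00.
Rania ∩ Viktor: 09:30–10:30, 14:00–15:00, 15:30–16:00.
Rania ∩ Viktor ∩ Kira: 09:30–10:30, 14:00–15:00, 15:30–16:00.
Total common minutes: 60 + 60 + 30 = 150.

150 minutes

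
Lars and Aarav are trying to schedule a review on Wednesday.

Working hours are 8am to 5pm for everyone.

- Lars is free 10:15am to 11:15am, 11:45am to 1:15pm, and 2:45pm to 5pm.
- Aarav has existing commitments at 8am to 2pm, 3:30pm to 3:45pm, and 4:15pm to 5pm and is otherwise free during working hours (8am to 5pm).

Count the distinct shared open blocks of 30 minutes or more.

2

Aarav free within 08:00–17:00: 14:00–15:30, 15:45–16:15.
Lars ∩ Aarav: 14:45–15:30, 15:45–16:15.
Windows ≥ 30 min: 14:45–15:30, 15:45–16:15.
That's 2 windows.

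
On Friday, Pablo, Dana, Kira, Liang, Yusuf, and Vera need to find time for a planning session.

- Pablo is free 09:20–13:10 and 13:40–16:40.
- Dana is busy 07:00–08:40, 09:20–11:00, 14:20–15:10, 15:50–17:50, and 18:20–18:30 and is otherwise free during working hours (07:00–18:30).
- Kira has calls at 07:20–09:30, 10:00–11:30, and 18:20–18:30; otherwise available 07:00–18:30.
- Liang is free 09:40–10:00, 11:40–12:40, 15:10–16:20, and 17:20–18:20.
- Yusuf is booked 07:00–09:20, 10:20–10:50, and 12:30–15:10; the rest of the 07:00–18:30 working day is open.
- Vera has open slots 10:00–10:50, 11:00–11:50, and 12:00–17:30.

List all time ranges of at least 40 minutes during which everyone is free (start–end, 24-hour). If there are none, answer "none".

Dana free within 07:00–18:30: 08:40–09:20, 11:00–14:20, 15:10–15:50, 17:50–18:20.
Kira free within 07:00–18:30: 07:00–07:20, 09:30–10:00, 11:30–18:20.
Yusuf free within 07:00–18:30: 09:20–10:20, 10:50–12:30, 15:10–18:30.
Pablo ∩ Dana: 11:00–13:10, 13:40–14:20, 15:10–15:50.
Pablo ∩ Dana ∩ Kira: 11:30–13:10, 13:40–14:20, 15:10–15:50.
Pablo ∩ Dana ∩ Kira ∩ Liang: 11:40–12:40, 15:10–15:50.
Pablo ∩ Dana ∩ Kira ∩ Liang ∩ Yusuf: 11:40–12:30, 15:10–15:50.
Pablo ∩ Dana ∩ Kira ∩ Liang ∩ Yusuf ∩ Vera: 11:40–11:50, 12:00–12:30, 15:10–15:50.
Windows ≥ 40 min: 15:10–15:50.

15:10–15:50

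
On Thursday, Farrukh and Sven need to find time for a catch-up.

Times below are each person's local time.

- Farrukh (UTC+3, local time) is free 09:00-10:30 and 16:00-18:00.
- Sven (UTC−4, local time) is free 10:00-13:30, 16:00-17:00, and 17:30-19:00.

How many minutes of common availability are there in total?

Farrukh → UTC: 06:00–07:30, 13:00–15:00.
Sven → UTC: 14:00–17:30, 20:00–21:00, 21:30–23:00.
Farrukh ∩ Sven: 14:00–15:00.
Total common minutes: 60.

60 minutes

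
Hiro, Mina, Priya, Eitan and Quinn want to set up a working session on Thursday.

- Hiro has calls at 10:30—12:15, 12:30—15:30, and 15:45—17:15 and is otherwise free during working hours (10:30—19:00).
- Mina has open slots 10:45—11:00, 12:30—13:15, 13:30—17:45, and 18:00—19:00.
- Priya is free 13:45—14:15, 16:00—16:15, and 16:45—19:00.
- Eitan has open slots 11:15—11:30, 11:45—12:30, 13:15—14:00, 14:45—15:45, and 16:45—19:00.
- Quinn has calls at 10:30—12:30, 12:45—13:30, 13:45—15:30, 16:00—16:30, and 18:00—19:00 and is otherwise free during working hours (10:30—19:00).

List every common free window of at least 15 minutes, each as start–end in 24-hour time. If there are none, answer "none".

Hiro free within 10:30–19:00: 12:15–12:30, 15:30–15:45, 17:15–19:00.
Quinn free within 10:30–19:00: 12:30–12:45, 13:30–13:45, 15:30–16:00, 16:30–18:00.
Hiro ∩ Mina: 15:30–15:45, 17:15–17:45, 18:00–19:00.
Hiro ∩ Mina ∩ Priya: 17:15–17:45, 18:00–19:00.
Hiro ∩ Mina ∩ Priya ∩ Eitan: 17:15–17:45, 18:00–19:00.
Hiro ∩ Mina ∩ Priya ∩ Eitan ∩ Quinn: 17:15–17:45.
Windows ≥ 15 min: 17:15–17:45.

17:15–17:45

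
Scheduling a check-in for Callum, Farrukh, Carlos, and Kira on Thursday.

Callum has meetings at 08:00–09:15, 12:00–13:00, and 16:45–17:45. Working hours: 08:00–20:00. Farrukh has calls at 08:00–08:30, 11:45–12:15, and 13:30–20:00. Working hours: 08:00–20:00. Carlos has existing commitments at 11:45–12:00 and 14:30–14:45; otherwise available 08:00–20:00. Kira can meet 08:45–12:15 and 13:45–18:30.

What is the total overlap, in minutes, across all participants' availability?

150 minutes

Callum free within 08:00–20:00: 09:15–12:00, 13:00–16:45, 17:45–20:00.
Farrukh free within 08:00–20:00: 08:30–11:45, 12:15–13:30.
Carlos free within 08:00–20:00: 08:00–11:45, 12:00–14:30, 14:45–20:00.
Callum ∩ Farrukh: 09:15–11:45, 13:00–13:30.
Callum ∩ Farrukh ∩ Carlos: 09:15–11:45, 13:00–13:30.
Callum ∩ Farrukh ∩ Carlos ∩ Kira: 09:15–11:45.
Total common minutes: 150.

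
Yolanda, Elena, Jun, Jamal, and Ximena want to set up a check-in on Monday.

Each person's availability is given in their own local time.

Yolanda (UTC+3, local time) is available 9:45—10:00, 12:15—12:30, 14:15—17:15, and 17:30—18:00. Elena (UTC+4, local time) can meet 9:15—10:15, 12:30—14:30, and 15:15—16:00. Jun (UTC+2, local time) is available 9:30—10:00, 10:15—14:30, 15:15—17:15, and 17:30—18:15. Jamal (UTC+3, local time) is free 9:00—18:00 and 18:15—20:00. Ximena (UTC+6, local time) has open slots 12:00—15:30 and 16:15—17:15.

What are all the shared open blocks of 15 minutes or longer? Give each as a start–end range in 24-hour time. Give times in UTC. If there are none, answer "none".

09:15–09:30

Yolanda → UTC: 06:45–07:00, 09:15–09:30, 11:15–14:15, 14:30–15:00.
Elena → UTC: 05:15–06:15, 08:30–10:30, 11:15–12:00.
Jun → UTC: 07:30–08:00, 08:15–12:30, 13:15–15:15, 15:30–16:15.
Jamal → UTC: 06:00–15:00, 15:15–17:00.
Ximena → UTC: 06:00–09:30, 10:15–11:15.
Yolanda ∩ Elena: 09:15–09:30, 11:15–12:00.
Yolanda ∩ Elena ∩ Jun: 09:15–09:30, 11:15–12:00.
Yolanda ∩ Elena ∩ Jun ∩ Jamal: 09:15–09:30, 11:15–12:00.
Yolanda ∩ Elena ∩ Jun ∩ Jamal ∩ Ximena: 09:15–09:30.
Windows ≥ 15 min: 09:15–09:30.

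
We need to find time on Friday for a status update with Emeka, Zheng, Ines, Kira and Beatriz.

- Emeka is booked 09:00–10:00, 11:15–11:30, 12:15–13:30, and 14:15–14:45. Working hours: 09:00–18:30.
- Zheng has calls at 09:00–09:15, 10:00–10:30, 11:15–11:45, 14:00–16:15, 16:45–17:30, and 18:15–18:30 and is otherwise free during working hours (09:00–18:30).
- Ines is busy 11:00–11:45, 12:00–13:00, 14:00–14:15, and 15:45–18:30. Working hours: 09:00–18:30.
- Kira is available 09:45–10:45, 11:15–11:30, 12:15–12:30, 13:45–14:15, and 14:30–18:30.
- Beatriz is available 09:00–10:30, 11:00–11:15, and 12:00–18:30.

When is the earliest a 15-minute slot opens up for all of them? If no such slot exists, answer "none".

Emeka free within 09:00–18:30: 10:00–11:15, 11:30–12:15, 13:30–14:15, 14:45–18:30.
Zheng free within 09:00–18:30: 09:15–10:00, 10:30–11:15, 11:45–14:00, 16:15–16:45, 17:30–18:15.
Ines free within 09:00–18:30: 09:00–11:00, 11:45–12:00, 13:00–14:00, 14:15–15:45.
Emeka ∩ Zheng: 10:30–11:15, 11:45–12:15, 13:30–14:00, 16:15–16:45, 17:30–18:15.
Emeka ∩ Zheng ∩ Ines: 10:30–11:00, 11:45–12:00, 13:30–14:00.
Emeka ∩ Zheng ∩ Ines ∩ Kira: 10:30–10:45, 13:45–14:00.
Emeka ∩ Zheng ∩ Ines ∩ Kira ∩ Beatriz: 13:45–14:00.
Windows ≥ 15 min: 13:45–14:00.
Earliest such window starts at 13:45.

13:45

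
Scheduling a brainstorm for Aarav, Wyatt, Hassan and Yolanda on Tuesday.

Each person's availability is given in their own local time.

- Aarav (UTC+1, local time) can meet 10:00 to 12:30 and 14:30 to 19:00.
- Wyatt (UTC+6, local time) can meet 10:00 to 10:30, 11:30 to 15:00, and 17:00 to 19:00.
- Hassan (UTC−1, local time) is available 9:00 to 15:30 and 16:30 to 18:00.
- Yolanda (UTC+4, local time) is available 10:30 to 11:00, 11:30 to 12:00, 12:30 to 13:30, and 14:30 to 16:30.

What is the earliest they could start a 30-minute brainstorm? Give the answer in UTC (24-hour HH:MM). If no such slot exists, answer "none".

Aarav → UTC: 09:00–11:30, 13:30–18:00.
Wyatt → UTC: 04:00–04:30, 05:30–09:00, 11:00–13:00.
Hassan → UTC: 10:00–16:30, 17:30–19:00.
Yolanda → UTC: 06:30–07:00, 07:30–08:00, 08:30–09:30, 10:30–12:30.
Aarav ∩ Wyatt: 11:00–11:30.
Aarav ∩ Wyatt ∩ Hassan: 11:00–11:30.
Aarav ∩ Wyatt ∩ Hassan ∩ Yolanda: 11:00–11:30.
Windows ≥ 30 min: 11:00–11:30.
Earliest such window starts at 11:00.

11:00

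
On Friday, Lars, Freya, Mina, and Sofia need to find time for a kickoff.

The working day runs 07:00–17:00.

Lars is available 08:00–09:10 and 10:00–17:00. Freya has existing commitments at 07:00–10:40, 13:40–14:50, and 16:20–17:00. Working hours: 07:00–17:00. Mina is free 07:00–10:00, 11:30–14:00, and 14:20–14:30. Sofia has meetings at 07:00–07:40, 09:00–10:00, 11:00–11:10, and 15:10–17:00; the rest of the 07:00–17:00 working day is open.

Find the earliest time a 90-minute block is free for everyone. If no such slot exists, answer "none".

Freya free within 07:00–17:00: 10:40–13:40, 14:50–16:20.
Sofia free within 07:00–17:00: 07:40–09:00, 10:00–11:00, 11:10–15:10.
Lars ∩ Freya: 10:40–13:40, 14:50–16:20.
Lars ∩ Freya ∩ Mina: 11:30–13:40.
Lars ∩ Freya ∩ Mina ∩ Sofia: 11:30–13:40.
Windows ≥ 90 min: 11:30–13:40.
Earliest such window starts at 11:30.

11:30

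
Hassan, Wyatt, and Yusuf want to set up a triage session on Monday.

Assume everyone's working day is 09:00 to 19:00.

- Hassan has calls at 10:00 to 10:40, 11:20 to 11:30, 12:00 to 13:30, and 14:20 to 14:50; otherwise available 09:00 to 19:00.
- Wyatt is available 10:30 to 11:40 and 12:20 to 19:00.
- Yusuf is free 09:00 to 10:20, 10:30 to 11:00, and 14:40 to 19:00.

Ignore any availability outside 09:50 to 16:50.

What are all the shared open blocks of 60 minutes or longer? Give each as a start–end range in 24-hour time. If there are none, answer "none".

Hassan free within 09:00–19:00: 09:00–10:00, 10:40–11:20, 11:30–12:00, 13:30–14:20, 14:50–19:00.
Hassan ∩ Wyatt: 10:40–11:20, 11:30–11:40, 13:30–14:20, 14:50–19:00.
Hassan ∩ Wyatt ∩ Yusuf: 10:40–11:00, 14:50–19:00.
Restricted to 09:50–16:50: 10:40–11:00, 14:50–16:50.
Windows ≥ 60 min: 14:50–16:50.

14:50–16:50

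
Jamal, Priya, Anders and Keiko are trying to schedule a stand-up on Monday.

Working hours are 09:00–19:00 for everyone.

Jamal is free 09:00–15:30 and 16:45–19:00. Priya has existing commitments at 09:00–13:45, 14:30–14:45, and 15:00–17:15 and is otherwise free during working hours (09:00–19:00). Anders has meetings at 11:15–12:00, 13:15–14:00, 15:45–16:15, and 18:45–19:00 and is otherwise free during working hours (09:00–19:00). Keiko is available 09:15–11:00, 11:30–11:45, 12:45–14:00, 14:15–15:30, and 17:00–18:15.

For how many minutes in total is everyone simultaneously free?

Priya free within 09:00–19:00: 13:45–14:30, 14:45–15:00, 17:15–19:00.
Anders free within 09:00–19:00: 09:00–11:15, 12:00–13:15, 14:00–15:45, 16:15–18:45.
Jamal ∩ Priya: 13:45–14:30, 14:45–15:00, 17:15–19:00.
Jamal ∩ Priya ∩ Anders: 14:00–14:30, 14:45–15:00, 17:15–18:45.
Jamal ∩ Priya ∩ Anders ∩ Keiko: 14:15–14:30, 14:45–15:00, 17:15–18:15.
Total common minutes: 15 + 15 + 60 = 90.

90 minutes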